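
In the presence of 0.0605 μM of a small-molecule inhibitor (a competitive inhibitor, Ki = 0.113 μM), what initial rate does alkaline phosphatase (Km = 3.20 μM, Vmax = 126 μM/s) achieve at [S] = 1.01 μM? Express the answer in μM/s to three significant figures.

α = 1 + [I]/Ki = 1 + 0.0605/0.113 = 1.535.
For a competitive inhibitor, Vmax is unchanged and the apparent Km becomes α·Km: Km,app = 4.91 μM, Vmax,app = 126 μM/s.
v = Vmax,app·[S]/(Km,app + [S]) = 126 × 1.01/(4.91 + 1.01) = 21.5 μM/s.

21.5 μM/s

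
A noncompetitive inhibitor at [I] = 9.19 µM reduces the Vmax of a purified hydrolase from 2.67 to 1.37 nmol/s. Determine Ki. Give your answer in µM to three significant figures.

Noncompetitive: Vmax,app = Vmax/α with α = 1 + [I]/Ki.
α = Vmax/Vmax,app = 2.67/1.37 = 1.949.
Ki = [I]/(α − 1) = 9.19/0.9489 = 9.68 µM.

9.68 µM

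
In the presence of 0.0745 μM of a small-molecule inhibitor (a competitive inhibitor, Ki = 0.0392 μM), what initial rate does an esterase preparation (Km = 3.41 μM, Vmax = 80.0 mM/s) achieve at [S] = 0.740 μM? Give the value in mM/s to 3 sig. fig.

With α = 1 + [I]/Ki = 1 + 0.0745/0.0392 = 2.901, the competitive rate law is v = Vmax[S] / (αKm + [S]).
v = 80.0×0.740 / (2.901×3.41 + 0.740) = 59.20/10.63 = 5.57 mM/s.

5.57 mM/s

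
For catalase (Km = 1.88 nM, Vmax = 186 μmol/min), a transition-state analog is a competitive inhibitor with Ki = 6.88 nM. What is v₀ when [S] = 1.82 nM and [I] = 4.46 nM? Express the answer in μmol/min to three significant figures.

68.8 μmol/min

α = 1 + [I]/Ki = 1 + 4.46/6.88 = 1.648.
For a competitive inhibitor, Vmax is unchanged and the apparent Km becomes α·Km: Km,app = 3.10 nM, Vmax,app = 186 μmol/min.
v = Vmax,app·[S]/(Km,app + [S]) = 186 × 1.82/(3.10 + 1.82) = 68.8 μmol/min.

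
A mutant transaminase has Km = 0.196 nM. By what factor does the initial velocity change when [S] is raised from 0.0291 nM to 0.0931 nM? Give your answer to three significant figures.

2.49

Since Vmax cancels, v₂/v₁ = [S]₂(Km+[S]₁) / [S]₁(Km+[S]₂).
= 0.0931×(0.196+0.0291) / (0.0291×(0.196+0.0931)) = 0.02096/0.008413 = 2.49.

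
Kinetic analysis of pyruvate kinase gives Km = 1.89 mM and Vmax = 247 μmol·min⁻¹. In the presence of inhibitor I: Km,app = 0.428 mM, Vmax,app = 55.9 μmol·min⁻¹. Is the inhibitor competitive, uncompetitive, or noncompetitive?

uncompetitive

Both Km and Vmax decrease by the same factor (~4.42-fold) — characteristic of uncompetitive inhibition.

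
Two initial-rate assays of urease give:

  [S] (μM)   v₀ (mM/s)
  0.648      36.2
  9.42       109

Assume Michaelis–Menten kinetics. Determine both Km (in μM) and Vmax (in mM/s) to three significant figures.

From v = Vmax[S]/(Km+[S]), each point gives Vmax = v(Km+[S])/[S].
Equating: 36.2(Km+0.648)/0.648 = 109(Km+9.42)/9.42.
55.86·Km + 36.2 = 11.57·Km + 109, so (55.86 − 11.57)·Km = 109 − 36.2.
Km = 72.80/44.29 = 1.64 μM; then Vmax = 36.2(1.64+0.648)/0.648 = 128 mM/s.

Km = 1.64 μM; Vmax = 128 mM/s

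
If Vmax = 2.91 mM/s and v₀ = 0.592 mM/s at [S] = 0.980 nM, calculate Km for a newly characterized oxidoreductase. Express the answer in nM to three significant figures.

v/Vmax = 0.592/2.91 = 0.2034 = [S]/(Km+[S]).
So Km + [S] = [S]/0.2034 = 4.817 nM, giving Km = 4.817 − 0.980 = 3.84 nM.

3.84 nM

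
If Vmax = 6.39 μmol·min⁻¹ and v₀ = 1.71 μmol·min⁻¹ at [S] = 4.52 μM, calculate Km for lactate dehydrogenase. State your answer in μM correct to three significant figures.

From v = Vmax[S]/(Km+[S]), Km = [S](Vmax − v)/v.
Km = 4.52 × (6.39 − 1.71) / 1.71 = 21.15/1.71 = 12.4 μM.

12.4 μM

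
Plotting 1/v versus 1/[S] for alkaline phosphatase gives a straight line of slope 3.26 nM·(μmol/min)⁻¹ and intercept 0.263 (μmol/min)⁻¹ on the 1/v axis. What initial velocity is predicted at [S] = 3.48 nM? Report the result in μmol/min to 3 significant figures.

The y-intercept is 1/Vmax, so Vmax = 1/0.263 = 3.80 μmol/min.
The slope is Km/Vmax, so Km = 3.26 × 3.80 = 12.4 nM.
Then v = 3.80 × 3.48/(12.4 + 3.48) = 0.833 μmol/min.

0.833 μmol/min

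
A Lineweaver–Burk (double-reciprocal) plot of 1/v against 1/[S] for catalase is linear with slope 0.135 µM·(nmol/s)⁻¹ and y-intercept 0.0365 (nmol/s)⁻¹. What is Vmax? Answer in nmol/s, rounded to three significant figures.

27.4 nmol/s

The y-intercept of a Lineweaver–Burk plot equals 1/Vmax, so Vmax = 1/0.0365 = 27.4 nmol/s.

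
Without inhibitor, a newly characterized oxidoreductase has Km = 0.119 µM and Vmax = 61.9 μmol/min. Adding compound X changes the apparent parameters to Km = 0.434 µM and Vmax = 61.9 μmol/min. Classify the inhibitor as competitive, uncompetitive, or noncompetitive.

Km increases (0.119 → 0.434 µM) while Vmax is unchanged — the hallmark of competitive inhibition.

competitive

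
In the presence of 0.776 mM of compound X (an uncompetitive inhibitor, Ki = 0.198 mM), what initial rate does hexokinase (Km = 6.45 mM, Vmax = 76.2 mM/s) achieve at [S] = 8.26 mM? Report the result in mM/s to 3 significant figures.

13.4 mM/s

With α = 1 + [I]/Ki = 1 + 0.776/0.198 = 4.919, the uncompetitive rate law is v = (Vmax/α)·[S] / (Km/α + [S]).
v = (76.2/4.919)×8.26 / (6.45/4.919 + 8.26) = 128.0/9.571 = 13.4 mM/s.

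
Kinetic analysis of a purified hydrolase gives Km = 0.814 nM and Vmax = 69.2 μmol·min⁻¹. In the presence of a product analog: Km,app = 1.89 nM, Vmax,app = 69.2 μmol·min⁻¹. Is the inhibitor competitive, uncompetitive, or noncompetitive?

competitive

Km increases (0.814 → 1.89 nM) while Vmax is unchanged — the hallmark of competitive inhibition.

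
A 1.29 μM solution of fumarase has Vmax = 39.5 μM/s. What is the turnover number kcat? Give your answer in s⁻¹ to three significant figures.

30.6 s⁻¹

kcat = Vmax/[E]total = 39.5 μM/s / 1.29 μM = 30.6 s⁻¹.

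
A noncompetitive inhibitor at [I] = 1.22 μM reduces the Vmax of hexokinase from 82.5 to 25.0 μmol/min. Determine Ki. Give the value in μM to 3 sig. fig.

Noncompetitive: Vmax,app = Vmax/α with α = 1 + [I]/Ki.
α = Vmax/Vmax,app = 82.5/25.0 = 3.300.
Ki = [I]/(α − 1) = 1.22/2.300 = 0.530 μM.

0.530 μM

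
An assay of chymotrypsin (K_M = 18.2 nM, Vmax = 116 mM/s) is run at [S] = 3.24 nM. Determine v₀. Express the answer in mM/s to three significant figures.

17.5 mM/s

v = Vmax·[S]/(Km + [S]) = 116 × 3.24 / (18.2 + 3.24)
  = 375.8 / 21.44 = 17.5 mM/s.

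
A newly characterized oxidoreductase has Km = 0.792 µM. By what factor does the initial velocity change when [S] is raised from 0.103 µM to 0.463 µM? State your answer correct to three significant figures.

The fractional saturations are [S]/(Km+[S]) = 0.103/0.8950 = 0.1151 and 0.463/1.255 = 0.3689.
v₂/v₁ is just their ratio: 0.3689/0.1151 = 3.21.

3.21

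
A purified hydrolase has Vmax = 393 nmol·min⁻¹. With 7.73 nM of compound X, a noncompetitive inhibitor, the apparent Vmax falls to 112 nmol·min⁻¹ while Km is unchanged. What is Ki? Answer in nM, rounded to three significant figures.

Noncompetitive: Vmax,app = Vmax/α with α = 1 + [I]/Ki.
α = Vmax/Vmax,app = 393/112 = 3.509.
Since α = 1 + [I]/Ki, [I]/Ki = 3.509 − 1 = 2.509 and Ki = 7.73/2.509 = 3.08 nM.

3.08 nM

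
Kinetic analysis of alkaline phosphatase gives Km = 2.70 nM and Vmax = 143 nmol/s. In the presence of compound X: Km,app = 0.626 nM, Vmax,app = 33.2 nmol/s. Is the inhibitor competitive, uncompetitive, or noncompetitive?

Both Km and Vmax decrease by the same factor (~4.31-fold) — characteristic of uncompetitive inhibition.

uncompetitive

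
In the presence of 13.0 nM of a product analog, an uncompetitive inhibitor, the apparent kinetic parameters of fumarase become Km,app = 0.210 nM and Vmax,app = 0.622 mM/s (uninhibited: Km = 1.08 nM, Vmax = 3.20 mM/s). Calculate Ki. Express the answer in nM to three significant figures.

Uncompetitive: Vmax,app = Vmax/α (and Km,app = Km/α) with α = 1 + [I]/Ki.
α = Vmax/Vmax,app = 3.20/0.622 = 5.145.
Ki = [I]/(α − 1) = 13.0/4.145 = 3.14 nM.

3.14 nM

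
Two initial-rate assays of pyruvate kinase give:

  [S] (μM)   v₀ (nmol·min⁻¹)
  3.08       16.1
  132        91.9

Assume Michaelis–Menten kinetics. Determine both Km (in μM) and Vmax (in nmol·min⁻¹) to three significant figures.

Km = 16.7 μM; Vmax = 104 nmol·min⁻¹

In reciprocal form, 1/v = (Km/Vmax)·(1/[S]) + 1/Vmax. The two points give (1/[S], 1/v) = (0.3247, 0.06211) and (0.007576, 0.01088).
Slope = (0.06211 − 0.01088)/(0.3247 − 0.007576) = 0.1616; intercept = 0.06211 − 0.1616×0.3247 = 0.009657.
Vmax = 1/intercept = 104 nmol·min⁻¹; Km = slope × Vmax = 0.1616 × 104 = 16.7 μM.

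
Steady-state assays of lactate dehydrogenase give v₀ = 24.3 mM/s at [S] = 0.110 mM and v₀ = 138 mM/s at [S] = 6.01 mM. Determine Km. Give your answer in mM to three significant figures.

0.574 mM

From v = Vmax[S]/(Km+[S]), each point gives Vmax = v(Km+[S])/[S].
Equating: 24.3(Km+0.110)/0.110 = 138(Km+6.01)/6.01.
220.9·Km + 24.3 = 22.96·Km + 138, so (220.9 − 22.96)·Km = 138 − 24.3.
Km = 113.7/197.9 = 0.574 mM; then Vmax = 24.3(0.574+0.110)/0.110 = 151 mM/s.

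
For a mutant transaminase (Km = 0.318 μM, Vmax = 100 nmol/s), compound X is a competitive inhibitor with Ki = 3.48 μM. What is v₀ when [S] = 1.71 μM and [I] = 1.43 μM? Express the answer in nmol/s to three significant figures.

79.2 nmol/s

With α = 1 + [I]/Ki = 1 + 1.43/3.48 = 1.411, the competitive rate law is v = Vmax[S] / (αKm + [S]).
v = 100×1.71 / (1.411×0.318 + 1.71) = 171.0/2.159 = 79.2 nmol/s.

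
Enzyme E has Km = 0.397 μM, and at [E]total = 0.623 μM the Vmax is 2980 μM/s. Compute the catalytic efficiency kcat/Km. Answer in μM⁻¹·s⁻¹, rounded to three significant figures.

kcat = Vmax/[E]total = 2980/0.623 = 4780 s⁻¹.
kcat/Km = 4780/0.397 = 12000 μM⁻¹·s⁻¹.

12000 μM⁻¹·s⁻¹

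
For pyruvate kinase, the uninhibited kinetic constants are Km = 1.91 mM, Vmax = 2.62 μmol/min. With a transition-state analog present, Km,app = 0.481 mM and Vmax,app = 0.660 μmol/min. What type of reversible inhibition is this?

uncompetitive

Both Km and Vmax decrease by the same factor (~3.97-fold) — characteristic of uncompetitive inhibition.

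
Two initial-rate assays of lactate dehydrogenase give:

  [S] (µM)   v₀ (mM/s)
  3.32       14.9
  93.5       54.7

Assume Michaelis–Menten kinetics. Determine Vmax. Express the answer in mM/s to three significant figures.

60.7 mM/s

In reciprocal form, 1/v = (Km/Vmax)·(1/[S]) + 1/Vmax. The two points give (1/[S], 1/v) = (0.3012, 0.06711) and (0.01070, 0.01828).
Slope = (0.06711 − 0.01828)/(0.3012 − 0.01070) = 0.1681; intercept = 0.06711 − 0.1681×0.3012 = 0.01648.
Vmax = 1/intercept = 60.7 mM/s; Km = slope × Vmax = 0.1681 × 60.7 = 10.2 µM.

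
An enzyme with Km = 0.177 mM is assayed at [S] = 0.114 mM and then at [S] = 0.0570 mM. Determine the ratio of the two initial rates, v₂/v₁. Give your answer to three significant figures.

0.622

The fractional saturations are [S]/(Km+[S]) = 0.114/0.2910 = 0.3918 and 0.0570/0.2340 = 0.2436.
v₂/v₁ is just their ratio: 0.2436/0.3918 = 0.622.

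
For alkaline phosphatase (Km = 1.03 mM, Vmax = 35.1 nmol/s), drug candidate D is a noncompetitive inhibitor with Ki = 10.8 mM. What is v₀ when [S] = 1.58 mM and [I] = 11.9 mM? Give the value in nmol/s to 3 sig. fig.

10.1 nmol/s

With α = 1 + [I]/Ki = 1 + 11.9/10.8 = 2.102, the noncompetitive rate law is v = (Vmax/α)·[S] / (Km + [S]).
v = (35.1/2.102)×1.58 / (1.03 + 1.58) = 26.39/2.610 = 10.1 nmol/s.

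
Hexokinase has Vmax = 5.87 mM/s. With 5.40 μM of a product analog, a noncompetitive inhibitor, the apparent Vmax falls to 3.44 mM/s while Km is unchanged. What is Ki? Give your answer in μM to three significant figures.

Noncompetitive: Vmax,app = Vmax/α with α = 1 + [I]/Ki.
α = Vmax/Vmax,app = 5.87/3.44 = 1.706.
Ki = [I]/(α − 1) = 5.40/0.7064 = 7.64 μM.

7.64 μM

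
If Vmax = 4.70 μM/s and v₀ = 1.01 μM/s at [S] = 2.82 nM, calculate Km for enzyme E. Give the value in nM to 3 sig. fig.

v/Vmax = 1.01/4.70 = 0.2149 = [S]/(Km+[S]).
So Km + [S] = [S]/0.2149 = 13.12 nM, giving Km = 13.12 − 2.82 = 10.3 nM.

10.3 nM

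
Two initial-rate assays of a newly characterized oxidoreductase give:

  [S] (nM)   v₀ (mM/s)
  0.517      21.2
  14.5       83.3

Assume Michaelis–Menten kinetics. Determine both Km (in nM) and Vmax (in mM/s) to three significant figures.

Km = 1.76 nM; Vmax = 93.4 mM/s

From v = Vmax[S]/(Km+[S]), each point gives Vmax = v(Km+[S])/[S].
Equating: 21.2(Km+0.517)/0.517 = 83.3(Km+14.5)/14.5.
41.01·Km + 21.2 = 5.745·Km + 83.3, so (41.01 − 5.745)·Km = 83.3 − 21.2.
Km = 62.10/35.26 = 1.76 nM; then Vmax = 21.2(1.76+0.517)/0.517 = 93.4 mM/s.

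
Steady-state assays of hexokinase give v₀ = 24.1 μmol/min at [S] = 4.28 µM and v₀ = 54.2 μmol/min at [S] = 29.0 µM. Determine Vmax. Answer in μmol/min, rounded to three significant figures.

In reciprocal form, 1/v = (Km/Vmax)·(1/[S]) + 1/Vmax. The two points give (1/[S], 1/v) = (0.2336, 0.04149) and (0.03448, 0.01845).
Slope = (0.04149 − 0.01845)/(0.2336 − 0.03448) = 0.1157; intercept = 0.04149 − 0.1157×0.2336 = 0.01446.
Vmax = 1/intercept = 69.2 μmol/min; Km = slope × Vmax = 0.1157 × 69.2 = 8.00 µM.

69.2 μmol/min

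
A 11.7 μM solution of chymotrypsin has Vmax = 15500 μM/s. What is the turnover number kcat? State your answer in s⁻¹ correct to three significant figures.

kcat = Vmax/[E]total = 15500 μM/s / 11.7 μM = 1320 s⁻¹.

1320 s⁻¹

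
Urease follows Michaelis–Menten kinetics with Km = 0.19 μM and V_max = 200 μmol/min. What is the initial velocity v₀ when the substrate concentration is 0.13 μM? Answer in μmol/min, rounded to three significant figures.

81.2 μmol/min

v = Vmax·[S]/(Km + [S]) = 200 × 0.13 / (0.19 + 0.13)
  = 26.00 / 0.3200 = 81.2 μmol/min.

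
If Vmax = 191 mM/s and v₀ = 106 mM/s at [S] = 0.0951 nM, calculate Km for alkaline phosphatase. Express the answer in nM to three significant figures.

0.0763 nM

v/Vmax = 106/191 = 0.5550 = [S]/(Km+[S]).
So Km + [S] = [S]/0.5550 = 0.1714 nM, giving Km = 0.1714 − 0.0951 = 0.0763 nM.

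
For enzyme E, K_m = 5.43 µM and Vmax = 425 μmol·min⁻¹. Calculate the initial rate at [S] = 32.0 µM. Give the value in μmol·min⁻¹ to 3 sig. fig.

363 μmol·min⁻¹

v = Vmax·[S]/(Km + [S]) = 425 × 32.0 / (5.43 + 32.0)
  = 13600 / 37.43 = 363 μmol·min⁻¹.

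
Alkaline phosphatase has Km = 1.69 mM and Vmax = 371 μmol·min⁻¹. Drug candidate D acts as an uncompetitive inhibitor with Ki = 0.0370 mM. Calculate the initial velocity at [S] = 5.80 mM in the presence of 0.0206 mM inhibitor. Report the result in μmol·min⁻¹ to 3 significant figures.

With α = 1 + [I]/Ki = 1 + 0.0206/0.0370 = 1.557, the uncompetitive rate law is v = (Vmax/α)·[S] / (Km/α + [S]).
v = (371/1.557)×5.80 / (1.69/1.557 + 5.80) = 1382/6.886 = 201 μmol·min⁻¹.

201 μmol·min⁻¹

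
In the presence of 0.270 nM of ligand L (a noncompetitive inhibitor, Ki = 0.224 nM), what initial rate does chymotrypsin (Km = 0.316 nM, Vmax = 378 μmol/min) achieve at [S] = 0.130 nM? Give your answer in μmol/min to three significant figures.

α = 1 + [I]/Ki = 1 + 0.270/0.224 = 2.205.
For a noncompetitive inhibitor, Vmax is reduced to Vmax/α while Km is unchanged: Km,app = 0.316 nM, Vmax,app = 171 μmol/min.
v = Vmax,app·[S]/(Km,app + [S]) = 171 × 0.130/(0.316 + 0.130) = 50.0 μmol/min.

50.0 μmol/min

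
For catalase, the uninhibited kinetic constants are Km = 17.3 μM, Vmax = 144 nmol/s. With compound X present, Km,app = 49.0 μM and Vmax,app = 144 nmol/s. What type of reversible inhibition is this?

Km increases (17.3 → 49.0 μM) while Vmax is unchanged — the hallmark of competitive inhibition.

competitive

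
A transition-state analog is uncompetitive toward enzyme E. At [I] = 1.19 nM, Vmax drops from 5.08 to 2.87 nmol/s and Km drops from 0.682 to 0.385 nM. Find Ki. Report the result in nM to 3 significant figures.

Uncompetitive: Vmax,app = Vmax/α (and Km,app = Km/α) with α = 1 + [I]/Ki.
α = Vmax/Vmax,app = 5.08/2.87 = 1.770.
Ki = [I]/(α − 1) = 1.19/0.7700 = 1.55 nM.

1.55 nM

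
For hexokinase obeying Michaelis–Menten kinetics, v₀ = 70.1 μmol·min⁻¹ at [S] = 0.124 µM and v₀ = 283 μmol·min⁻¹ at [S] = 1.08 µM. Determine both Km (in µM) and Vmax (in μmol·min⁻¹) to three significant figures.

Km = 0.702 µM; Vmax = 467 μmol·min⁻¹

From v = Vmax[S]/(Km+[S]), each point gives Vmax = v(Km+[S])/[S].
Equating: 70.1(Km+0.124)/0.124 = 283(Km+1.08)/1.08.
565.3·Km + 70.1 = 262.0·Km + 283, so (565.3 − 262.0)·Km = 283 − 70.1.
Km = 212.9/303.3 = 0.702 µM; then Vmax = 70.1(0.702+0.124)/0.124 = 467 μmol·min⁻¹.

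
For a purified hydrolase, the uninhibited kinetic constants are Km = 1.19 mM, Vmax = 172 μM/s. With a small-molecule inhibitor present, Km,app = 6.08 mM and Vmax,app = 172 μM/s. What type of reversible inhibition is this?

competitive

Km increases (1.19 → 6.08 mM) while Vmax is unchanged — the hallmark of competitive inhibition.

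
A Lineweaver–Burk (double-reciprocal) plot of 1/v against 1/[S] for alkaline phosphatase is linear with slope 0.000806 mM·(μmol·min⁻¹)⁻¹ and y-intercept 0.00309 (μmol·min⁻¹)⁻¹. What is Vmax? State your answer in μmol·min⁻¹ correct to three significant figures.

The y-intercept of a Lineweaver–Burk plot equals 1/Vmax, so Vmax = 1/0.00309 = 324 μmol·min⁻¹.

324 μmol·min⁻¹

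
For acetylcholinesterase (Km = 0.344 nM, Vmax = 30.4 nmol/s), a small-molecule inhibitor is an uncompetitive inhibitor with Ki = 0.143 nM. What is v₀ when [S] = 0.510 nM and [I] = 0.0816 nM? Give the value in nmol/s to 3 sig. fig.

13.5 nmol/s

α = 1 + [I]/Ki = 1 + 0.0816/0.143 = 1.571.
For an uncompetitive inhibitor, both parameters are divided by α, giving Vmax/α and Km/α: Km,app = 0.219 nM, Vmax,app = 19.4 nmol/s.
v = Vmax,app·[S]/(Km,app + [S]) = 19.4 × 0.510/(0.219 + 0.510) = 13.5 nmol/s.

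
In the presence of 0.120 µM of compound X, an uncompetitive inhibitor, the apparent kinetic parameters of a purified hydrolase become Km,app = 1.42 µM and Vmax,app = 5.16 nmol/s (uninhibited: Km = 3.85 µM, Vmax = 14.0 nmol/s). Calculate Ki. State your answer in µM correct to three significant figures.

0.0700 µM

Uncompetitive: Vmax,app = Vmax/α (and Km,app = Km/α) with α = 1 + [I]/Ki.
α = Vmax/Vmax,app = 14.0/5.16 = 2.713.
Ki = [I]/(α − 1) = 0.120/1.713 = 0.0700 µM.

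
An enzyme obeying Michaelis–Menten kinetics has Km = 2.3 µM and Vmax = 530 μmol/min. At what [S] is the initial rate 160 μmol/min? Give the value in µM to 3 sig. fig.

0.995 µM

Rearranging v = Vmax[S]/(Km+[S]) gives [S] = Km·v/(Vmax − v).
[S] = 2.3 × 160 / (530 − 160) = 368.0/370.0 = 0.995 µM.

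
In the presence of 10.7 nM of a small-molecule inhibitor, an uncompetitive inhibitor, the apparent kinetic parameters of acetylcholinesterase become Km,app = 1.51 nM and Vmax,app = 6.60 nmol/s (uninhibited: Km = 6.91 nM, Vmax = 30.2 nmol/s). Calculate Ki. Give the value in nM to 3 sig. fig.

Uncompetitive: Vmax,app = Vmax/α (and Km,app = Km/α) with α = 1 + [I]/Ki.
α = Vmax/Vmax,app = 30.2/6.60 = 4.576.
Ki = [I]/(α − 1) = 10.7/3.576 = 2.99 nM.

2.99 nM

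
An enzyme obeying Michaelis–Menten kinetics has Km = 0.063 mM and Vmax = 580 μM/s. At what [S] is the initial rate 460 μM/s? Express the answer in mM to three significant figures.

The required fractional saturation is v/Vmax = 460/580 = 0.7931.
Then [S]/(Km+[S]) = 0.7931 ⇒ [S] = 0.063 × 0.7931/(1 − 0.7931) = 0.242 mM.

0.242 mM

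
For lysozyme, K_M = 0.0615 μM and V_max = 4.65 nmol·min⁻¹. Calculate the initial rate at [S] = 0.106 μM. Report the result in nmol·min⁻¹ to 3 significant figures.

2.94 nmol·min⁻¹

v = Vmax·[S]/(Km + [S]) = 4.65 × 0.106 / (0.0615 + 0.106)
  = 0.4929 / 0.1675 = 2.94 nmol·min⁻¹.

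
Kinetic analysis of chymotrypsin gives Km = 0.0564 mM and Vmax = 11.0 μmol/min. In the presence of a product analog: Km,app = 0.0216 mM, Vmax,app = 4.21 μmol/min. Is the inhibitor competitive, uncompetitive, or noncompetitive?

uncompetitive

Both Km and Vmax decrease by the same factor (~2.61-fold) — characteristic of uncompetitive inhibition.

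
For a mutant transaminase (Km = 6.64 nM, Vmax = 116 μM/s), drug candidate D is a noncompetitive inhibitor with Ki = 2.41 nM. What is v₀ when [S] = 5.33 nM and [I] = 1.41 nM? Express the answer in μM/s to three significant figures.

32.6 μM/s

With α = 1 + [I]/Ki = 1 + 1.41/2.41 = 1.585, the noncompetitive rate law is v = (Vmax/α)·[S] / (Km + [S]).
v = (116/1.585)×5.33 / (6.64 + 5.33) = 390.1/11.97 = 32.6 μM/s.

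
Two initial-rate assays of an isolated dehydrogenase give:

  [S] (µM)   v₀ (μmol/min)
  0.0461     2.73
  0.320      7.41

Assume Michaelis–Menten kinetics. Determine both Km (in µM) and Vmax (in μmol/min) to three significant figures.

From v = Vmax[S]/(Km+[S]), each point gives Vmax = v(Km+[S])/[S].
Equating: 2.73(Km+0.0461)/0.0461 = 7.41(Km+0.320)/0.320.
59.22·Km + 2.73 = 23.16·Km + 7.41, so (59.22 − 23.16)·Km = 7.41 − 2.73.
Km = 4.680/36.06 = 0.130 µM; then Vmax = 2.73(0.130+0.0461)/0.0461 = 10.4 μmol/min.

Km = 0.130 µM; Vmax = 10.4 μmol/min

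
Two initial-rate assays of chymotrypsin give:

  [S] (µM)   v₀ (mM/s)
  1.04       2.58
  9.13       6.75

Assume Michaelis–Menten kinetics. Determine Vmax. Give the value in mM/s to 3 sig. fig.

8.52 mM/s

In reciprocal form, 1/v = (Km/Vmax)·(1/[S]) + 1/Vmax. The two points give (1/[S], 1/v) = (0.9615, 0.3876) and (0.1095, 0.1481).
Slope = (0.3876 − 0.1481)/(0.9615 − 0.1095) = 0.2810; intercept = 0.3876 − 0.2810×0.9615 = 0.1174.
Vmax = 1/intercept = 8.52 mM/s; Km = slope × Vmax = 0.2810 × 8.52 = 2.39 µM.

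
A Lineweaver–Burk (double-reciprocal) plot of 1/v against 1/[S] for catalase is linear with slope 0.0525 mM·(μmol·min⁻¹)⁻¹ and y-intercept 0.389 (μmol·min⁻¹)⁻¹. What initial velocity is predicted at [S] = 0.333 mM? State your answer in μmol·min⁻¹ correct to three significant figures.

1.83 μmol·min⁻¹

The y-intercept is 1/Vmax, so Vmax = 1/0.389 = 2.57 μmol·min⁻¹.
The slope is Km/Vmax, so Km = 0.0525 × 2.57 = 0.135 mM.
Then v = 2.57 × 0.333/(0.135 + 0.333) = 1.83 μmol·min⁻¹.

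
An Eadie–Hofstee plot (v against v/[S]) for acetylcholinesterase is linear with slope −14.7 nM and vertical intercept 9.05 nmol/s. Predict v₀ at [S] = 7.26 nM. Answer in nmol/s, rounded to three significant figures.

In the Eadie–Hofstee form v = Vmax − Km·(v/[S]), the slope is −Km and the intercept is Vmax, so Km = 14.7 nM and Vmax = 9.05 nmol/s.
v = 9.05 × 7.26/(14.7 + 7.26) = 2.99 nmol/s.

2.99 nmol/s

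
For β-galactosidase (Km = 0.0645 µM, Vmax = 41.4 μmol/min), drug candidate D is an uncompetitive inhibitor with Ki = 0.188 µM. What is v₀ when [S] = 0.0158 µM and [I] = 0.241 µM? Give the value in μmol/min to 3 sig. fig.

With α = 1 + [I]/Ki = 1 + 0.241/0.188 = 2.282, the uncompetitive rate law is v = (Vmax/α)·[S] / (Km/α + [S]).
v = (41.4/2.282)×0.0158 / (0.0645/2.282 + 0.0158) = 0.2867/0.04407 = 6.51 μmol/min.

6.51 μmol/min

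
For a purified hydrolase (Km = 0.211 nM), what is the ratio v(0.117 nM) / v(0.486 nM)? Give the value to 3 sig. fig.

The fractional saturations are [S]/(Km+[S]) = 0.486/0.6970 = 0.6973 and 0.117/0.3280 = 0.3567.
v₂/v₁ is just their ratio: 0.3567/0.6973 = 0.512.

0.512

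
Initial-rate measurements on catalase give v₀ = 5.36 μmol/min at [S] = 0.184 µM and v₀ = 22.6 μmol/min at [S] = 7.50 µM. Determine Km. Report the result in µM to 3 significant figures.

From v = Vmax[S]/(Km+[S]), each point gives Vmax = v(Km+[S])/[S].
Equating: 5.36(Km+0.184)/0.184 = 22.6(Km+7.50)/7.50.
29.13·Km + 5.36 = 3.013·Km + 22.6, so (29.13 − 3.013)·Km = 22.6 − 5.36.
Km = 17.24/26.12 = 0.660 µM; then Vmax = 5.36(0.660+0.184)/0.184 = 24.6 μmol/min.

0.660 µM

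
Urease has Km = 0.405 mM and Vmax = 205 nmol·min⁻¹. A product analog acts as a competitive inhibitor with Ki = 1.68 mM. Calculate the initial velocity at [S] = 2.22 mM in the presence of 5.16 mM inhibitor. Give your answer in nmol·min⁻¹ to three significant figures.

118 nmol·min⁻¹

With α = 1 + [I]/Ki = 1 + 5.16/1.68 = 4.071, the competitive rate law is v = Vmax[S] / (αKm + [S]).
v = 205×2.22 / (4.071×0.405 + 2.22) = 455.1/3.869 = 118 nmol·min⁻¹.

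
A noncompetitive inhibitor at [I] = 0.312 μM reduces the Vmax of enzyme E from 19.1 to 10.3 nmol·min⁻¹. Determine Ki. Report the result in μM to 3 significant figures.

Noncompetitive: Vmax,app = Vmax/α with α = 1 + [I]/Ki.
α = Vmax/Vmax,app = 19.1/10.3 = 1.854.
Since α = 1 + [I]/Ki, [I]/Ki = 1.854 − 1 = 0.8544 and Ki = 0.312/0.8544 = 0.365 μM.

0.365 μM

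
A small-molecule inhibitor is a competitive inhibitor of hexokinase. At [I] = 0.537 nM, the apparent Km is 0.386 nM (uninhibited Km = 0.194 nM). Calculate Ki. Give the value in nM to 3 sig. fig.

Competitive: Km,app = α·Km with α = 1 + [I]/Ki.
α = Km,app/Km = 0.386/0.194 = 1.990.
Ki = [I]/(α − 1) = 0.537/0.9897 = 0.543 nM.

0.543 nM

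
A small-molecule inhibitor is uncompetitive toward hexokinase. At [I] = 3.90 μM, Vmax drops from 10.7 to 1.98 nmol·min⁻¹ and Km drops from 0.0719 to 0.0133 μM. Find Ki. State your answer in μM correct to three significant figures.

Uncompetitive: Vmax,app = Vmax/α (and Km,app = Km/α) with α = 1 + [I]/Ki.
α = Vmax/Vmax,app = 10.7/1.98 = 5.404.
Since α = 1 + [I]/Ki, [I]/Ki = 5.404 − 1 = 4.404 and Ki = 3.90/4.404 = 0.886 μM.

0.886 μM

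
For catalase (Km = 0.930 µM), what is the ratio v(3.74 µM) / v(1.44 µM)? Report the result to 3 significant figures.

The fractional saturations are [S]/(Km+[S]) = 1.44/2.370 = 0.6076 and 3.74/4.670 = 0.8009.
v₂/v₁ is just their ratio: 0.8009/0.6076 = 1.32.

1.32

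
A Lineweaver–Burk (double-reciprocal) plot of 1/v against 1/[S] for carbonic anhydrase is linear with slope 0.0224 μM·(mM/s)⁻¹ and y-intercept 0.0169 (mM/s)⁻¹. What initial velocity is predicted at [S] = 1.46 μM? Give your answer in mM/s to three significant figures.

The y-intercept is 1/Vmax, so Vmax = 1/0.0169 = 59.2 mM/s.
The slope is Km/Vmax, so Km = 0.0224 × 59.2 = 1.33 μM.
Then v = 59.2 × 1.46/(1.33 + 1.46) = 31.0 mM/s.

31.0 mM/s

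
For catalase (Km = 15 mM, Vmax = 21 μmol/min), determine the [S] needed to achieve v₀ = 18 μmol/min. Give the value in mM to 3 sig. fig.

The required fractional saturation is v/Vmax = 18/21 = 0.8571.
Then [S]/(Km+[S]) = 0.8571 ⇒ [S] = 15 × 0.8571/(1 − 0.8571) = 90.0 mM.

90.0 mM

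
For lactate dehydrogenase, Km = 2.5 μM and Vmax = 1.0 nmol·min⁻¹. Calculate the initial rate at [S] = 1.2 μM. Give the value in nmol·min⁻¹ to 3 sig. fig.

[S]/(Km+[S]) = 1.2/3.700 = 0.3243, the fractional saturation.
v = 0.3243 × Vmax = 0.3243 × 1.0 = 0.324 nmol·min⁻¹.

0.324 nmol·min⁻¹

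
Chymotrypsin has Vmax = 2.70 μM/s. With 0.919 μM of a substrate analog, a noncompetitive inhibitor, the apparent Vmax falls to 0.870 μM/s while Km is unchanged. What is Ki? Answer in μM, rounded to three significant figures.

0.437 μM

Noncompetitive: Vmax,app = Vmax/α with α = 1 + [I]/Ki.
α = Vmax/Vmax,app = 2.70/0.870 = 3.103.
Since α = 1 + [I]/Ki, [I]/Ki = 3.103 − 1 = 2.103 and Ki = 0.919/2.103 = 0.437 μM.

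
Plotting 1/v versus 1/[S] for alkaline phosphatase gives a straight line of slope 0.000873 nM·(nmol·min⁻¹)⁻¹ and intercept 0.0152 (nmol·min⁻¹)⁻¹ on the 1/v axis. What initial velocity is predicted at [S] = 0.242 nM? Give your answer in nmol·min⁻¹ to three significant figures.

The y-intercept is 1/Vmax, so Vmax = 1/0.0152 = 65.8 nmol·min⁻¹.
The slope is Km/Vmax, so Km = 0.000873 × 65.8 = 0.0574 nM.
Then v = 65.8 × 0.242/(0.0574 + 0.242) = 53.2 nmol·min⁻¹.

53.2 nmol·min⁻¹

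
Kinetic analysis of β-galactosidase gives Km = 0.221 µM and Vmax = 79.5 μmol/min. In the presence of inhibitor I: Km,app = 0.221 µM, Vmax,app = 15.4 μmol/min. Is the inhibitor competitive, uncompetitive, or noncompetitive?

Vmax decreases (79.5 → 15.4 μmol/min) while Km is unchanged — pure noncompetitive inhibition.

noncompetitive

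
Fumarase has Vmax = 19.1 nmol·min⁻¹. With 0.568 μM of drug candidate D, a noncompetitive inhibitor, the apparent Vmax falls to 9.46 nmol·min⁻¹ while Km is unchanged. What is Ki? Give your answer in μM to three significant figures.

0.557 μM

Noncompetitive: Vmax,app = Vmax/α with α = 1 + [I]/Ki.
α = Vmax/Vmax,app = 19.1/9.46 = 2.019.
Since α = 1 + [I]/Ki, [I]/Ki = 2.019 − 1 = 1.019 and Ki = 0.568/1.019 = 0.557 μM.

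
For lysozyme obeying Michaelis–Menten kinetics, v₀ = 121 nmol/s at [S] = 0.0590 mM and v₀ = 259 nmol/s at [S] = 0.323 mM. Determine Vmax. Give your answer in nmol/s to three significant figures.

From v = Vmax[S]/(Km+[S]), each point gives Vmax = v(Km+[S])/[S].
Equating: 121(Km+0.0590)/0.0590 = 259(Km+0.323)/0.323.
2051·Km + 121 = 801.9·Km + 259, so (2051 − 801.9)·Km = 259 − 121.
Km = 138.0/1249 = 0.110 mM; then Vmax = 121(0.110+0.0590)/0.0590 = 348 nmol/s.

348 nmol/s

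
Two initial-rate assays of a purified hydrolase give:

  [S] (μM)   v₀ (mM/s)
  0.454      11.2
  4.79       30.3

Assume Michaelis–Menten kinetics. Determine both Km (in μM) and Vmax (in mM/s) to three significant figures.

Km = 1.04 μM; Vmax = 36.9 mM/s

In reciprocal form, 1/v = (Km/Vmax)·(1/[S]) + 1/Vmax. The two points give (1/[S], 1/v) = (2.203, 0.08929) and (0.2088, 0.03300).
Slope = (0.08929 − 0.03300)/(2.203 − 0.2088) = 0.02823; intercept = 0.08929 − 0.02823×2.203 = 0.02711.
Vmax = 1/intercept = 36.9 mM/s; Km = slope × Vmax = 0.02823 × 36.9 = 1.04 μM.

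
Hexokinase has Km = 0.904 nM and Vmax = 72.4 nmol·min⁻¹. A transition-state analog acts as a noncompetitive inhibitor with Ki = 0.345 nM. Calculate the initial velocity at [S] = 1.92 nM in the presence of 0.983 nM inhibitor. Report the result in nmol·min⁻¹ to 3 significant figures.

12.8 nmol·min⁻¹

α = 1 + [I]/Ki = 1 + 0.983/0.345 = 3.849.
For a noncompetitive inhibitor, Vmax is reduced to Vmax/α while Km is unchanged: Km,app = 0.904 nM, Vmax,app = 18.8 nmol·min⁻¹.
v = Vmax,app·[S]/(Km,app + [S]) = 18.8 × 1.92/(0.904 + 1.92) = 12.8 nmol·min⁻¹.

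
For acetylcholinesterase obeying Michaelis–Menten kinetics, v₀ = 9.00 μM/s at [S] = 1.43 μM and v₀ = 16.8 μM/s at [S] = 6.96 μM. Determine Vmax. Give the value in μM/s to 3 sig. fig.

In reciprocal form, 1/v = (Km/Vmax)·(1/[S]) + 1/Vmax. The two points give (1/[S], 1/v) = (0.6993, 0.1111) and (0.1437, 0.05952).
Slope = (0.1111 − 0.05952)/(0.6993 − 0.1437) = 0.09285; intercept = 0.1111 − 0.09285×0.6993 = 0.04618.
Vmax = 1/intercept = 21.7 μM/s; Km = slope × Vmax = 0.09285 × 21.7 = 2.01 μM.

21.7 μM/s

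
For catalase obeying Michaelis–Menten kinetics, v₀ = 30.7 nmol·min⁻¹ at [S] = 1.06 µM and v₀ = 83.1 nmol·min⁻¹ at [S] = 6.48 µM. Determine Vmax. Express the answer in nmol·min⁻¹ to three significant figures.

125 nmol·min⁻¹

In reciprocal form, 1/v = (Km/Vmax)·(1/[S]) + 1/Vmax. The two points give (1/[S], 1/v) = (0.9434, 0.03257) and (0.1543, 0.01203).
Slope = (0.03257 − 0.01203)/(0.9434 − 0.1543) = 0.02603; intercept = 0.03257 − 0.02603×0.9434 = 0.008017.
Vmax = 1/intercept = 125 nmol·min⁻¹; Km = slope × Vmax = 0.02603 × 125 = 3.25 µM.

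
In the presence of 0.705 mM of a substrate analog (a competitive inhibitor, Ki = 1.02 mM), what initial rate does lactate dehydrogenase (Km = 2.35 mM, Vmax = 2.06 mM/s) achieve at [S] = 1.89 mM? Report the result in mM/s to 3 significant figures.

0.664 mM/s

α = 1 + [I]/Ki = 1 + 0.705/1.02 = 1.691.
For a competitive inhibitor, Vmax is unchanged and the apparent Km becomes α·Km: Km,app = 3.97 mM, Vmax,app = 2.06 mM/s.
v = Vmax,app·[S]/(Km,app + [S]) = 2.06 × 1.89/(3.97 + 1.89) = 0.664 mM/s.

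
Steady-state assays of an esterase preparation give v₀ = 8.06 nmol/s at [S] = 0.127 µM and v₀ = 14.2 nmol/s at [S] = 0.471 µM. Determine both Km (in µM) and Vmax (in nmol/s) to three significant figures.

Km = 0.184 µM; Vmax = 19.8 nmol/s

In reciprocal form, 1/v = (Km/Vmax)·(1/[S]) + 1/Vmax. The two points give (1/[S], 1/v) = (7.874, 0.1241) and (2.123, 0.07042).
Slope = (0.1241 − 0.07042)/(7.874 − 2.123) = 0.009328; intercept = 0.1241 − 0.009328×7.874 = 0.05062.
Vmax = 1/intercept = 19.8 nmol/s; Km = slope × Vmax = 0.009328 × 19.8 = 0.184 µM.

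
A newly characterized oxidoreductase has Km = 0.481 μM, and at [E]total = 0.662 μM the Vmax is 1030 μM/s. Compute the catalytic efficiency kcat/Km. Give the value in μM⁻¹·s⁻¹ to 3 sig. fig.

3230 μM⁻¹·s⁻¹

kcat = Vmax/[E]total = 1030/0.662 = 1560 s⁻¹.
kcat/Km = 1560/0.481 = 3230 μM⁻¹·s⁻¹.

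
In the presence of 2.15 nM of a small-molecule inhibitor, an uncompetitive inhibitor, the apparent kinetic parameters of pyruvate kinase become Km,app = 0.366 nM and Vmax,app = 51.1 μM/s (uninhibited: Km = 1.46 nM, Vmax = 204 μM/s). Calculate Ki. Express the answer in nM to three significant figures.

Uncompetitive: Vmax,app = Vmax/α (and Km,app = Km/α) with α = 1 + [I]/Ki.
α = Vmax/Vmax,app = 204/51.1 = 3.992.
Since α = 1 + [I]/Ki, [I]/Ki = 3.992 − 1 = 2.992 and Ki = 2.15/2.992 = 0.719 nM.

0.719 nM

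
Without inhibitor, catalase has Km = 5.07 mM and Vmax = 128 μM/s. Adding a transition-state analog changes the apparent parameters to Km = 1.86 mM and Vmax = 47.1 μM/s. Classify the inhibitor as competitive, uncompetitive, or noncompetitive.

uncompetitive

Both Km and Vmax decrease by the same factor (~2.72-fold) — characteristic of uncompetitive inhibition.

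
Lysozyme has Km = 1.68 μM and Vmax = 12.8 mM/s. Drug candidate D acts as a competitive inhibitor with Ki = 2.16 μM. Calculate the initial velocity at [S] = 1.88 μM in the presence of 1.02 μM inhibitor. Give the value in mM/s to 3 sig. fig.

α = 1 + [I]/Ki = 1 + 1.02/2.16 = 1.472.
For a competitive inhibitor, Vmax is unchanged and the apparent Km becomes α·Km: Km,app = 2.47 μM, Vmax,app = 12.8 mM/s.
v = Vmax,app·[S]/(Km,app + [S]) = 12.8 × 1.88/(2.47 + 1.88) = 5.53 mM/s.

5.53 mM/s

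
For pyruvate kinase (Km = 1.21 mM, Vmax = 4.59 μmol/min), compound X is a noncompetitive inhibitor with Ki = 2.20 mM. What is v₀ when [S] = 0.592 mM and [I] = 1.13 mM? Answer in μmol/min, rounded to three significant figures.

With α = 1 + [I]/Ki = 1 + 1.13/2.20 = 1.514, the noncompetitive rate law is v = (Vmax/α)·[S] / (Km + [S]).
v = (4.59/1.514)×0.592 / (1.21 + 0.592) = 1.795/1.802 = 0.996 μmol/min.

0.996 μmol/min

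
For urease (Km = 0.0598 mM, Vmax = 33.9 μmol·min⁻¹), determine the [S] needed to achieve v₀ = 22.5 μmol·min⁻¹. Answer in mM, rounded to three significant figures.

0.118 mM

Rearranging v = Vmax[S]/(Km+[S]) gives [S] = Km·v/(Vmax − v).
[S] = 0.0598 × 22.5 / (33.9 − 22.5) = 1.346/11.40 = 0.118 mM.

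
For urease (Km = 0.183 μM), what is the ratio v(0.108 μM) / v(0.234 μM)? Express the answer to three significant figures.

The fractional saturations are [S]/(Km+[S]) = 0.234/0.4170 = 0.5612 and 0.108/0.2910 = 0.3711.
v₂/v₁ is just their ratio: 0.3711/0.5612 = 0.661.

0.661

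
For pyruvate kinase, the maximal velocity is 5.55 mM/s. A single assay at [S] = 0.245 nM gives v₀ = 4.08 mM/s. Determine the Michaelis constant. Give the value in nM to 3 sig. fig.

v/Vmax = 4.08/5.55 = 0.7351 = [S]/(Km+[S]).
So Km + [S] = [S]/0.7351 = 0.3333 nM, giving Km = 0.3333 − 0.245 = 0.0883 nM.

0.0883 nM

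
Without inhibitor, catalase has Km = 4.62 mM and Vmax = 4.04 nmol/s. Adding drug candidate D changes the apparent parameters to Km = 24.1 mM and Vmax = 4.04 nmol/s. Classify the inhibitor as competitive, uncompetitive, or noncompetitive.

Km increases (4.62 → 24.1 mM) while Vmax is unchanged — the hallmark of competitive inhibition.

competitive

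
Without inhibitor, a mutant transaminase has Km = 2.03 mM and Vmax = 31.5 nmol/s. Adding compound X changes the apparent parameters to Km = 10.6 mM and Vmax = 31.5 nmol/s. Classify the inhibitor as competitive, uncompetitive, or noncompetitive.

competitive

Km increases (2.03 → 10.6 mM) while Vmax is unchanged — the hallmark of competitive inhibition.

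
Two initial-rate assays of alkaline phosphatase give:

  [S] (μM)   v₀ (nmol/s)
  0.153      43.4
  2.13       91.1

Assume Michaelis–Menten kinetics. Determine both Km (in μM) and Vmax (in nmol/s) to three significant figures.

Km = 0.198 μM; Vmax = 99.6 nmol/s

In reciprocal form, 1/v = (Km/Vmax)·(1/[S]) + 1/Vmax. The two points give (1/[S], 1/v) = (6.536, 0.02304) and (0.4695, 0.01098).
Slope = (0.02304 − 0.01098)/(6.536 − 0.4695) = 0.001989; intercept = 0.02304 − 0.001989×6.536 = 0.01004.
Vmax = 1/intercept = 99.6 nmol/s; Km = slope × Vmax = 0.001989 × 99.6 = 0.198 μM.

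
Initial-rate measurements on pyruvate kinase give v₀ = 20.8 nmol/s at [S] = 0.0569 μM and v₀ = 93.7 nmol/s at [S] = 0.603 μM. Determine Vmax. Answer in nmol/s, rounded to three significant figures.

148 nmol/s

In reciprocal form, 1/v = (Km/Vmax)·(1/[S]) + 1/Vmax. The two points give (1/[S], 1/v) = (17.57, 0.04808) and (1.658, 0.01067).
Slope = (0.04808 − 0.01067)/(17.57 − 1.658) = 0.002350; intercept = 0.04808 − 0.002350×17.57 = 0.006775.
Vmax = 1/intercept = 148 nmol/s; Km = slope × Vmax = 0.002350 × 148 = 0.347 μM.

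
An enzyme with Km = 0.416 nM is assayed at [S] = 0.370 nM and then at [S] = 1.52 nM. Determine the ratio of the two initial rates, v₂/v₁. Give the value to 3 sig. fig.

The fractional saturations are [S]/(Km+[S]) = 0.370/0.7860 = 0.4707 and 1.52/1.936 = 0.7851.
v₂/v₁ is just their ratio: 0.7851/0.4707 = 1.67.

1.67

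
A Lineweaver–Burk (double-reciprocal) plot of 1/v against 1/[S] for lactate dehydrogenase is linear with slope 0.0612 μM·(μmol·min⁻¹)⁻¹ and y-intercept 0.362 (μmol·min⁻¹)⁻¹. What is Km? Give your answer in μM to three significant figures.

0.169 μM

y-intercept = 1/Vmax ⇒ Vmax = 2.76 μmol·min⁻¹; slope = Km/Vmax ⇒ Km = slope × Vmax.
Km = 0.0612 × 2.76 = 0.169 μM.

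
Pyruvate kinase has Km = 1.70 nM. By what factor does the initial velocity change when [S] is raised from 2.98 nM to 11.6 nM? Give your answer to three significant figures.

Since Vmax cancels, v₂/v₁ = [S]₂(Km+[S]₁) / [S]₁(Km+[S]₂).
= 11.6×(1.70+2.98) / (2.98×(1.70+11.6)) = 54.29/39.63 = 1.37.

1.37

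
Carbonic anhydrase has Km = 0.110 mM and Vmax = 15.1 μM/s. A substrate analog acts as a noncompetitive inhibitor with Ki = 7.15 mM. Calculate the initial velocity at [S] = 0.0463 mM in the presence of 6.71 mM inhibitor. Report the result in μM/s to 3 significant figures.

2.31 μM/s

With α = 1 + [I]/Ki = 1 + 6.71/7.15 = 1.938, the noncompetitive rate law is v = (Vmax/α)·[S] / (Km + [S]).
v = (15.1/1.938)×0.0463 / (0.110 + 0.0463) = 0.3607/0.1563 = 2.31 μM/s.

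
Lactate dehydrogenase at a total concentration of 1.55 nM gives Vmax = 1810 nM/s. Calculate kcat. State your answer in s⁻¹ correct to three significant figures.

1170 s⁻¹

kcat = Vmax/[E]total = 1810 nM/s / 1.55 nM = 1170 s⁻¹.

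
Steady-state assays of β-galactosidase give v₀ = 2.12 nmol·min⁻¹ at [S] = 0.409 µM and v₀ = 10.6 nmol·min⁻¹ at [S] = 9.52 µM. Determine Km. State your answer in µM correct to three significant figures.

2.08 µM

In reciprocal form, 1/v = (Km/Vmax)·(1/[S]) + 1/Vmax. The two points give (1/[S], 1/v) = (2.445, 0.4717) and (0.1050, 0.09434).
Slope = (0.4717 − 0.09434)/(2.445 − 0.1050) = 0.1613; intercept = 0.4717 − 0.1613×2.445 = 0.07740.
Vmax = 1/intercept = 12.9 nmol·min⁻¹; Km = slope × Vmax = 0.1613 × 12.9 = 2.08 µM.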